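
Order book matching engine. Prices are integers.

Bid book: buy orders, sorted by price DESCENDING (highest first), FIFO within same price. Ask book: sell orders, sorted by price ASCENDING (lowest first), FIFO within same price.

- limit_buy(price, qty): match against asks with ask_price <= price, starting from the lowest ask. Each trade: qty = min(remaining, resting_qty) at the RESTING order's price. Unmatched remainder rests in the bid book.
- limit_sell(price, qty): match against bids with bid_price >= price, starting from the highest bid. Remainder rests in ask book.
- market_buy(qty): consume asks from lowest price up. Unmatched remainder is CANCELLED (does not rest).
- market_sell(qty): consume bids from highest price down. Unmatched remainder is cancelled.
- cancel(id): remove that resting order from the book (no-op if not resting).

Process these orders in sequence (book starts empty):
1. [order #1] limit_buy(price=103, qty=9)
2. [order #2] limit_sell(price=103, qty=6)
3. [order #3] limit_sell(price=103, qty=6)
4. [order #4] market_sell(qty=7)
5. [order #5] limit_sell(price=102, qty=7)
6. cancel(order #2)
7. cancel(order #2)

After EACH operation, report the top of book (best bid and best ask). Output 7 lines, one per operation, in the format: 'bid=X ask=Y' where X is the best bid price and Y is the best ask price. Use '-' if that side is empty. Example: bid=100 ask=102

Answer: bid=103 ask=-
bid=103 ask=-
bid=- ask=103
bid=- ask=103
bid=- ask=102
bid=- ask=102
bid=- ask=102

Derivation:
After op 1 [order #1] limit_buy(price=103, qty=9): fills=none; bids=[#1:9@103] asks=[-]
After op 2 [order #2] limit_sell(price=103, qty=6): fills=#1x#2:6@103; bids=[#1:3@103] asks=[-]
After op 3 [order #3] limit_sell(price=103, qty=6): fills=#1x#3:3@103; bids=[-] asks=[#3:3@103]
After op 4 [order #4] market_sell(qty=7): fills=none; bids=[-] asks=[#3:3@103]
After op 5 [order #5] limit_sell(price=102, qty=7): fills=none; bids=[-] asks=[#5:7@102 #3:3@103]
After op 6 cancel(order #2): fills=none; bids=[-] asks=[#5:7@102 #3:3@103]
After op 7 cancel(order #2): fills=none; bids=[-] asks=[#5:7@102 #3:3@103]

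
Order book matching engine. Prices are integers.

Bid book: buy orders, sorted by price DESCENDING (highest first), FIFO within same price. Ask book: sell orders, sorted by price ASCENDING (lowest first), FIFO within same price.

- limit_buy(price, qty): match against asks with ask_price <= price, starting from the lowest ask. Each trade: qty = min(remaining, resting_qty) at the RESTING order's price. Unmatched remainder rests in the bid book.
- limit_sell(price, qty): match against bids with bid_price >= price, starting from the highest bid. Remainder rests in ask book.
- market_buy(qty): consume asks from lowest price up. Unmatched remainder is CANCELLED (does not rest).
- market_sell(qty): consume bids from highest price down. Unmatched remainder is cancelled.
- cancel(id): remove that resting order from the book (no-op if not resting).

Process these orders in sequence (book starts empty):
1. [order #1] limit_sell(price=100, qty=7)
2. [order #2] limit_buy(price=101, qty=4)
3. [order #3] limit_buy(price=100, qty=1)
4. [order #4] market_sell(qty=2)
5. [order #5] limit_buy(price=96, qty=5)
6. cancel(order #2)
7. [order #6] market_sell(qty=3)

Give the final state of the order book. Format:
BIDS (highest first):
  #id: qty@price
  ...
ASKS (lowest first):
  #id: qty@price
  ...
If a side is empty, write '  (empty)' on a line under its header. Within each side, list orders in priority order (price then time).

After op 1 [order #1] limit_sell(price=100, qty=7): fills=none; bids=[-] asks=[#1:7@100]
After op 2 [order #2] limit_buy(price=101, qty=4): fills=#2x#1:4@100; bids=[-] asks=[#1:3@100]
After op 3 [order #3] limit_buy(price=100, qty=1): fills=#3x#1:1@100; bids=[-] asks=[#1:2@100]
After op 4 [order #4] market_sell(qty=2): fills=none; bids=[-] asks=[#1:2@100]
After op 5 [order #5] limit_buy(price=96, qty=5): fills=none; bids=[#5:5@96] asks=[#1:2@100]
After op 6 cancel(order #2): fills=none; bids=[#5:5@96] asks=[#1:2@100]
After op 7 [order #6] market_sell(qty=3): fills=#5x#6:3@96; bids=[#5:2@96] asks=[#1:2@100]

Answer: BIDS (highest first):
  #5: 2@96
ASKS (lowest first):
  #1: 2@100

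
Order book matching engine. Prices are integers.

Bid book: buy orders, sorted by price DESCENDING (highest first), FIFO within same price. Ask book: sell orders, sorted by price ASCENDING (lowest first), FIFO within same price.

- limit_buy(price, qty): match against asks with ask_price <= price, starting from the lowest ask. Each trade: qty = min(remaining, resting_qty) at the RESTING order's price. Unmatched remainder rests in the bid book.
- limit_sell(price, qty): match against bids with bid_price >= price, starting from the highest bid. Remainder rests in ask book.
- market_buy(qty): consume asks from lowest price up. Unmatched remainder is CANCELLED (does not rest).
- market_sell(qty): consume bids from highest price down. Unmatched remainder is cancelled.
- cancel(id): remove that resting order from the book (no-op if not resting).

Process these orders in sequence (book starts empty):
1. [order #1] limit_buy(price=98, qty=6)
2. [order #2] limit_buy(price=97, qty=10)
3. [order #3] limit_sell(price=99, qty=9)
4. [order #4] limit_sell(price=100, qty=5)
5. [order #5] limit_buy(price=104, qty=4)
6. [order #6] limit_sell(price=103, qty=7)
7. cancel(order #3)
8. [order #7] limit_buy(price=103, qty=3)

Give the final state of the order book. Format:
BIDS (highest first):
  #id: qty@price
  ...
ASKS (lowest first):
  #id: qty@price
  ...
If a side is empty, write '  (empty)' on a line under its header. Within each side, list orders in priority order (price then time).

After op 1 [order #1] limit_buy(price=98, qty=6): fills=none; bids=[#1:6@98] asks=[-]
After op 2 [order #2] limit_buy(price=97, qty=10): fills=none; bids=[#1:6@98 #2:10@97] asks=[-]
After op 3 [order #3] limit_sell(price=99, qty=9): fills=none; bids=[#1:6@98 #2:10@97] asks=[#3:9@99]
After op 4 [order #4] limit_sell(price=100, qty=5): fills=none; bids=[#1:6@98 #2:10@97] asks=[#3:9@99 #4:5@100]
After op 5 [order #5] limit_buy(price=104, qty=4): fills=#5x#3:4@99; bids=[#1:6@98 #2:10@97] asks=[#3:5@99 #4:5@100]
After op 6 [order #6] limit_sell(price=103, qty=7): fills=none; bids=[#1:6@98 #2:10@97] asks=[#3:5@99 #4:5@100 #6:7@103]
After op 7 cancel(order #3): fills=none; bids=[#1:6@98 #2:10@97] asks=[#4:5@100 #6:7@103]
After op 8 [order #7] limit_buy(price=103, qty=3): fills=#7x#4:3@100; bids=[#1:6@98 #2:10@97] asks=[#4:2@100 #6:7@103]

Answer: BIDS (highest first):
  #1: 6@98
  #2: 10@97
ASKS (lowest first):
  #4: 2@100
  #6: 7@103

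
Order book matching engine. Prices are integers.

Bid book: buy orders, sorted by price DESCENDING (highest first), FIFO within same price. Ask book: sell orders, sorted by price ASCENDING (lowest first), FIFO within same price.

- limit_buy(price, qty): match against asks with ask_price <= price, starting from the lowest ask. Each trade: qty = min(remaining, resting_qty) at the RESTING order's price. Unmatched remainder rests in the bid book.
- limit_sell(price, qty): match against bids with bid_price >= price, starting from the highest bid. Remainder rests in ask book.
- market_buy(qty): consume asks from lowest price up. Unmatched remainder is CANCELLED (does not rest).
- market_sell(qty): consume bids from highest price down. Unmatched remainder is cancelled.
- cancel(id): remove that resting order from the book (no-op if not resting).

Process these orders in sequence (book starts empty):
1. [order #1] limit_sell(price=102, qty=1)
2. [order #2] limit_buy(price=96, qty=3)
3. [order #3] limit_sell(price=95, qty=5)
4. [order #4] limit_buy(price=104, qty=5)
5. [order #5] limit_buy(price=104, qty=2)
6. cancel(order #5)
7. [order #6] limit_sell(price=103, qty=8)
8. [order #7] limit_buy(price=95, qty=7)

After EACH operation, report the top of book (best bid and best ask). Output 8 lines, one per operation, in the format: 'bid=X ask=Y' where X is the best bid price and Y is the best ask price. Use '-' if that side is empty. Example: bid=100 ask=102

After op 1 [order #1] limit_sell(price=102, qty=1): fills=none; bids=[-] asks=[#1:1@102]
After op 2 [order #2] limit_buy(price=96, qty=3): fills=none; bids=[#2:3@96] asks=[#1:1@102]
After op 3 [order #3] limit_sell(price=95, qty=5): fills=#2x#3:3@96; bids=[-] asks=[#3:2@95 #1:1@102]
After op 4 [order #4] limit_buy(price=104, qty=5): fills=#4x#3:2@95 #4x#1:1@102; bids=[#4:2@104] asks=[-]
After op 5 [order #5] limit_buy(price=104, qty=2): fills=none; bids=[#4:2@104 #5:2@104] asks=[-]
After op 6 cancel(order #5): fills=none; bids=[#4:2@104] asks=[-]
After op 7 [order #6] limit_sell(price=103, qty=8): fills=#4x#6:2@104; bids=[-] asks=[#6:6@103]
After op 8 [order #7] limit_buy(price=95, qty=7): fills=none; bids=[#7:7@95] asks=[#6:6@103]

Answer: bid=- ask=102
bid=96 ask=102
bid=- ask=95
bid=104 ask=-
bid=104 ask=-
bid=104 ask=-
bid=- ask=103
bid=95 ask=103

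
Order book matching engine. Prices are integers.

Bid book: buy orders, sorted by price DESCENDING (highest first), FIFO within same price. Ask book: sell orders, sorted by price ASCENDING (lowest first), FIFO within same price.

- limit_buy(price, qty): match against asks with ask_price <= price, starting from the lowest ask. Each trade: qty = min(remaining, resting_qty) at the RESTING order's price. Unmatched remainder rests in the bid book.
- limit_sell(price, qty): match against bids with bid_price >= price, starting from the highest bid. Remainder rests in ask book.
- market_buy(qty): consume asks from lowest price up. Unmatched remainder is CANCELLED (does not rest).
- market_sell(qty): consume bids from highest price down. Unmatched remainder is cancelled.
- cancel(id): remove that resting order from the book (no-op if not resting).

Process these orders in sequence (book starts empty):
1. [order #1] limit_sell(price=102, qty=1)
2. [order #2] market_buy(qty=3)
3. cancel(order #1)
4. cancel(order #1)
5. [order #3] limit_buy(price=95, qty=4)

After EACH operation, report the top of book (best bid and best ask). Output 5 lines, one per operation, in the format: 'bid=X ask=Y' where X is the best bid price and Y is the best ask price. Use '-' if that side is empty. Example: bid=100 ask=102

Answer: bid=- ask=102
bid=- ask=-
bid=- ask=-
bid=- ask=-
bid=95 ask=-

Derivation:
After op 1 [order #1] limit_sell(price=102, qty=1): fills=none; bids=[-] asks=[#1:1@102]
After op 2 [order #2] market_buy(qty=3): fills=#2x#1:1@102; bids=[-] asks=[-]
After op 3 cancel(order #1): fills=none; bids=[-] asks=[-]
After op 4 cancel(order #1): fills=none; bids=[-] asks=[-]
After op 5 [order #3] limit_buy(price=95, qty=4): fills=none; bids=[#3:4@95] asks=[-]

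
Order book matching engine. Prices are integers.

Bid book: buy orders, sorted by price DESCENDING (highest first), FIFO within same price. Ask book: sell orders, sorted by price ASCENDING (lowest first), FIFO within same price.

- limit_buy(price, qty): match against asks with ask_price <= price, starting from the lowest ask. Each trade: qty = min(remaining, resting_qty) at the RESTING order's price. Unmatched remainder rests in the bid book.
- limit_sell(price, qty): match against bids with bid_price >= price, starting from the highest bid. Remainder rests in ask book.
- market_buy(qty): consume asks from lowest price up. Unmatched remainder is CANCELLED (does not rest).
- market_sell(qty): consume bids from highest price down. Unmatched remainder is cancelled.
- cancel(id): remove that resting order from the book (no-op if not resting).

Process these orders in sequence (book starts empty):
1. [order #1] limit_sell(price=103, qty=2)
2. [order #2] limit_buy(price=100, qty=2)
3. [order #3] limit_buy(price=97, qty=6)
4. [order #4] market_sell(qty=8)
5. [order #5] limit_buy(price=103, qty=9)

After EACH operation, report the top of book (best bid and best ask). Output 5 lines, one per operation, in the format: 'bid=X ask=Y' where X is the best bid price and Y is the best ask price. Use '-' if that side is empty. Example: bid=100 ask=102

After op 1 [order #1] limit_sell(price=103, qty=2): fills=none; bids=[-] asks=[#1:2@103]
After op 2 [order #2] limit_buy(price=100, qty=2): fills=none; bids=[#2:2@100] asks=[#1:2@103]
After op 3 [order #3] limit_buy(price=97, qty=6): fills=none; bids=[#2:2@100 #3:6@97] asks=[#1:2@103]
After op 4 [order #4] market_sell(qty=8): fills=#2x#4:2@100 #3x#4:6@97; bids=[-] asks=[#1:2@103]
After op 5 [order #5] limit_buy(price=103, qty=9): fills=#5x#1:2@103; bids=[#5:7@103] asks=[-]

Answer: bid=- ask=103
bid=100 ask=103
bid=100 ask=103
bid=- ask=103
bid=103 ask=-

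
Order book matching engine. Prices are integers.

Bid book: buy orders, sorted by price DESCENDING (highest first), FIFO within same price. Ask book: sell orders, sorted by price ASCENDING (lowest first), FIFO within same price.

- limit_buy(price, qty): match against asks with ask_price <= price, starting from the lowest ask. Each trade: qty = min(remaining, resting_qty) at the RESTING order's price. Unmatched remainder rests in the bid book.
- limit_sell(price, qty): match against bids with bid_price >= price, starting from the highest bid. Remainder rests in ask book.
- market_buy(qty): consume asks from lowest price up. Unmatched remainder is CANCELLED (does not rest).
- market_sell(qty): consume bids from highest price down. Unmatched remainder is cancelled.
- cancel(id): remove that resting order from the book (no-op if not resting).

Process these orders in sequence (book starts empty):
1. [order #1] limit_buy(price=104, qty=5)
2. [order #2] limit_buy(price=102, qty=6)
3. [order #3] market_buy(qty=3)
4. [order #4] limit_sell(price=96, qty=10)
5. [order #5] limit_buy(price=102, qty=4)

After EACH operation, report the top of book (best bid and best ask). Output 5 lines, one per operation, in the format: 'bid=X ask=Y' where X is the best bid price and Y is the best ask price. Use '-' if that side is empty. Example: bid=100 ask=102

Answer: bid=104 ask=-
bid=104 ask=-
bid=104 ask=-
bid=102 ask=-
bid=102 ask=-

Derivation:
After op 1 [order #1] limit_buy(price=104, qty=5): fills=none; bids=[#1:5@104] asks=[-]
After op 2 [order #2] limit_buy(price=102, qty=6): fills=none; bids=[#1:5@104 #2:6@102] asks=[-]
After op 3 [order #3] market_buy(qty=3): fills=none; bids=[#1:5@104 #2:6@102] asks=[-]
After op 4 [order #4] limit_sell(price=96, qty=10): fills=#1x#4:5@104 #2x#4:5@102; bids=[#2:1@102] asks=[-]
After op 5 [order #5] limit_buy(price=102, qty=4): fills=none; bids=[#2:1@102 #5:4@102] asks=[-]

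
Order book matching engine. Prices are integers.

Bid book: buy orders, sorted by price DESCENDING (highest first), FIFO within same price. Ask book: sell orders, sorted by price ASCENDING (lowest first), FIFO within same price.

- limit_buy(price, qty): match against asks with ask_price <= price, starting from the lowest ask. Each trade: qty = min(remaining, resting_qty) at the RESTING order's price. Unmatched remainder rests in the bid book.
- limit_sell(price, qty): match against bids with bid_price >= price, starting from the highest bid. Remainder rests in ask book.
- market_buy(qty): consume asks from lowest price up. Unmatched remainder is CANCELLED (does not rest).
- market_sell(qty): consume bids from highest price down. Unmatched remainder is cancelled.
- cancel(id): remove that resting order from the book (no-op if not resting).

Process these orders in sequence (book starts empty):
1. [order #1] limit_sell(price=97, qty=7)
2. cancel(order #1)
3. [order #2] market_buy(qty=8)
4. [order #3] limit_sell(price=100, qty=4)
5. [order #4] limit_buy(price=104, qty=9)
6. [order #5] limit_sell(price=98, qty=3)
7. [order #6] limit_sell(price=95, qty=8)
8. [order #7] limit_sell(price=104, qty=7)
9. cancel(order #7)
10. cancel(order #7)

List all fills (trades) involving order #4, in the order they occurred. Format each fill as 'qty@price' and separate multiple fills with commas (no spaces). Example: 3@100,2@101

After op 1 [order #1] limit_sell(price=97, qty=7): fills=none; bids=[-] asks=[#1:7@97]
After op 2 cancel(order #1): fills=none; bids=[-] asks=[-]
After op 3 [order #2] market_buy(qty=8): fills=none; bids=[-] asks=[-]
After op 4 [order #3] limit_sell(price=100, qty=4): fills=none; bids=[-] asks=[#3:4@100]
After op 5 [order #4] limit_buy(price=104, qty=9): fills=#4x#3:4@100; bids=[#4:5@104] asks=[-]
After op 6 [order #5] limit_sell(price=98, qty=3): fills=#4x#5:3@104; bids=[#4:2@104] asks=[-]
After op 7 [order #6] limit_sell(price=95, qty=8): fills=#4x#6:2@104; bids=[-] asks=[#6:6@95]
After op 8 [order #7] limit_sell(price=104, qty=7): fills=none; bids=[-] asks=[#6:6@95 #7:7@104]
After op 9 cancel(order #7): fills=none; bids=[-] asks=[#6:6@95]
After op 10 cancel(order #7): fills=none; bids=[-] asks=[#6:6@95]

Answer: 4@100,3@104,2@104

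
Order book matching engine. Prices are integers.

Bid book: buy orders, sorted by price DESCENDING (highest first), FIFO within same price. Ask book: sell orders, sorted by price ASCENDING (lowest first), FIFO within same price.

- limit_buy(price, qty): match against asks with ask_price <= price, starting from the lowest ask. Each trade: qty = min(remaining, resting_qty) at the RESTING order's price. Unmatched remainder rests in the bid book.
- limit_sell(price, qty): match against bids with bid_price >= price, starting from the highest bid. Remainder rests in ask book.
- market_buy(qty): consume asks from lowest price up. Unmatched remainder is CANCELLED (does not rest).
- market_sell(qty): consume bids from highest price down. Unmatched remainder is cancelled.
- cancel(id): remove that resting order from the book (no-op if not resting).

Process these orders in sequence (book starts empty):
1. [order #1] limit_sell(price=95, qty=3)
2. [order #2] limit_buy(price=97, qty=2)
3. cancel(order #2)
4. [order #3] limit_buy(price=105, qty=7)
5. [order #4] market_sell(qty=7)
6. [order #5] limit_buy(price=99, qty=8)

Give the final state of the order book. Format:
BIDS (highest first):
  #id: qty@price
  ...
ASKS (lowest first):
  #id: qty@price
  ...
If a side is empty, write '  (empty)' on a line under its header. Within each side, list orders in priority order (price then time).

After op 1 [order #1] limit_sell(price=95, qty=3): fills=none; bids=[-] asks=[#1:3@95]
After op 2 [order #2] limit_buy(price=97, qty=2): fills=#2x#1:2@95; bids=[-] asks=[#1:1@95]
After op 3 cancel(order #2): fills=none; bids=[-] asks=[#1:1@95]
After op 4 [order #3] limit_buy(price=105, qty=7): fills=#3x#1:1@95; bids=[#3:6@105] asks=[-]
After op 5 [order #4] market_sell(qty=7): fills=#3x#4:6@105; bids=[-] asks=[-]
After op 6 [order #5] limit_buy(price=99, qty=8): fills=none; bids=[#5:8@99] asks=[-]

Answer: BIDS (highest first):
  #5: 8@99
ASKS (lowest first):
  (empty)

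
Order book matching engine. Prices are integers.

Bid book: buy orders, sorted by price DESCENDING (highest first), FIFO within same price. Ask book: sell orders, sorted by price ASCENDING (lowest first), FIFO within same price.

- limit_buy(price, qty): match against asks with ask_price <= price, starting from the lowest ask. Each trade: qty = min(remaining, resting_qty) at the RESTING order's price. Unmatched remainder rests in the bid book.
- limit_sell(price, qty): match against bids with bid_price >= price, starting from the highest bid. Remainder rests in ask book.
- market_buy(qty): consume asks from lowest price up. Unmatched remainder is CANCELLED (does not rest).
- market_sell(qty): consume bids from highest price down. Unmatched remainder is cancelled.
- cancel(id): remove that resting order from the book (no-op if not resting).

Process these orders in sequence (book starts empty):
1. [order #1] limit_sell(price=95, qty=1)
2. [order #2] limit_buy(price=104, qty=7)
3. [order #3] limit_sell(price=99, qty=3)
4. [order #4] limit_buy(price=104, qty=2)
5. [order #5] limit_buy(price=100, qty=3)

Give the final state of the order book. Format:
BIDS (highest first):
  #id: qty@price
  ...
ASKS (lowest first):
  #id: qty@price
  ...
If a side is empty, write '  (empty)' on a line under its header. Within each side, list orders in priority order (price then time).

After op 1 [order #1] limit_sell(price=95, qty=1): fills=none; bids=[-] asks=[#1:1@95]
After op 2 [order #2] limit_buy(price=104, qty=7): fills=#2x#1:1@95; bids=[#2:6@104] asks=[-]
After op 3 [order #3] limit_sell(price=99, qty=3): fills=#2x#3:3@104; bids=[#2:3@104] asks=[-]
After op 4 [order #4] limit_buy(price=104, qty=2): fills=none; bids=[#2:3@104 #4:2@104] asks=[-]
After op 5 [order #5] limit_buy(price=100, qty=3): fills=none; bids=[#2:3@104 #4:2@104 #5:3@100] asks=[-]

Answer: BIDS (highest first):
  #2: 3@104
  #4: 2@104
  #5: 3@100
ASKS (lowest first):
  (empty)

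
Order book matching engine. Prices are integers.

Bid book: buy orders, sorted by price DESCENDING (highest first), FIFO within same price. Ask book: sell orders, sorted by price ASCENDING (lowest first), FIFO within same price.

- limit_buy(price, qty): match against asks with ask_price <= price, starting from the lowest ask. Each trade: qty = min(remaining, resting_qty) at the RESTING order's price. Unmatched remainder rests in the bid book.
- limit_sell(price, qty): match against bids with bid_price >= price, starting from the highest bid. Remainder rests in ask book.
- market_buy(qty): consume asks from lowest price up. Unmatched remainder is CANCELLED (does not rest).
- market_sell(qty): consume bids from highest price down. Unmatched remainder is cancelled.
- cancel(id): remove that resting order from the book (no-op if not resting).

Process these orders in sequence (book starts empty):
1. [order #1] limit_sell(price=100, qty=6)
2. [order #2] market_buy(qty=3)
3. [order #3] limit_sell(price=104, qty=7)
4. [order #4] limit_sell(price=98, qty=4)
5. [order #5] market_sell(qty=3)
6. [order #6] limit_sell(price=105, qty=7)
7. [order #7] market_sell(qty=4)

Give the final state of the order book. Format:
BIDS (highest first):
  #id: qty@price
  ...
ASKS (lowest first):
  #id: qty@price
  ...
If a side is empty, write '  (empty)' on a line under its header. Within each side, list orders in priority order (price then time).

Answer: BIDS (highest first):
  (empty)
ASKS (lowest first):
  #4: 4@98
  #1: 3@100
  #3: 7@104
  #6: 7@105

Derivation:
After op 1 [order #1] limit_sell(price=100, qty=6): fills=none; bids=[-] asks=[#1:6@100]
After op 2 [order #2] market_buy(qty=3): fills=#2x#1:3@100; bids=[-] asks=[#1:3@100]
After op 3 [order #3] limit_sell(price=104, qty=7): fills=none; bids=[-] asks=[#1:3@100 #3:7@104]
After op 4 [order #4] limit_sell(price=98, qty=4): fills=none; bids=[-] asks=[#4:4@98 #1:3@100 #3:7@104]
After op 5 [order #5] market_sell(qty=3): fills=none; bids=[-] asks=[#4:4@98 #1:3@100 #3:7@104]
After op 6 [order #6] limit_sell(price=105, qty=7): fills=none; bids=[-] asks=[#4:4@98 #1:3@100 #3:7@104 #6:7@105]
After op 7 [order #7] market_sell(qty=4): fills=none; bids=[-] asks=[#4:4@98 #1:3@100 #3:7@104 #6:7@105]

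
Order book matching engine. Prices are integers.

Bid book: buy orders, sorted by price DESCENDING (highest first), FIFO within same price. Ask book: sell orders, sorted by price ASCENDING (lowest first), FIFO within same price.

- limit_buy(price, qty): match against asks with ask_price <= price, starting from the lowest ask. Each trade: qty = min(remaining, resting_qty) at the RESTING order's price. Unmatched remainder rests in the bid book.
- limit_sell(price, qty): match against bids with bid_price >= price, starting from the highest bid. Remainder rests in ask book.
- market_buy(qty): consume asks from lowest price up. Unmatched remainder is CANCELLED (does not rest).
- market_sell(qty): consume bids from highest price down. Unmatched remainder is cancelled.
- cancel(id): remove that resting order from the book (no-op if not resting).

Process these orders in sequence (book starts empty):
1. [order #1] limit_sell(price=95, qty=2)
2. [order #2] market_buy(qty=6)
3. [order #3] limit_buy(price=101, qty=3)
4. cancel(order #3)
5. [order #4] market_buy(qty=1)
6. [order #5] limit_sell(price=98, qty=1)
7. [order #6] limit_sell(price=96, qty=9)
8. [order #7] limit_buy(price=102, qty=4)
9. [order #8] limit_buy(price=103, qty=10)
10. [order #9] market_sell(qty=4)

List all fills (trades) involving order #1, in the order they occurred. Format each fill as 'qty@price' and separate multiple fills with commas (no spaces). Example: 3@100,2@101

After op 1 [order #1] limit_sell(price=95, qty=2): fills=none; bids=[-] asks=[#1:2@95]
After op 2 [order #2] market_buy(qty=6): fills=#2x#1:2@95; bids=[-] asks=[-]
After op 3 [order #3] limit_buy(price=101, qty=3): fills=none; bids=[#3:3@101] asks=[-]
After op 4 cancel(order #3): fills=none; bids=[-] asks=[-]
After op 5 [order #4] market_buy(qty=1): fills=none; bids=[-] asks=[-]
After op 6 [order #5] limit_sell(price=98, qty=1): fills=none; bids=[-] asks=[#5:1@98]
After op 7 [order #6] limit_sell(price=96, qty=9): fills=none; bids=[-] asks=[#6:9@96 #5:1@98]
After op 8 [order #7] limit_buy(price=102, qty=4): fills=#7x#6:4@96; bids=[-] asks=[#6:5@96 #5:1@98]
After op 9 [order #8] limit_buy(price=103, qty=10): fills=#8x#6:5@96 #8x#5:1@98; bids=[#8:4@103] asks=[-]
After op 10 [order #9] market_sell(qty=4): fills=#8x#9:4@103; bids=[-] asks=[-]

Answer: 2@95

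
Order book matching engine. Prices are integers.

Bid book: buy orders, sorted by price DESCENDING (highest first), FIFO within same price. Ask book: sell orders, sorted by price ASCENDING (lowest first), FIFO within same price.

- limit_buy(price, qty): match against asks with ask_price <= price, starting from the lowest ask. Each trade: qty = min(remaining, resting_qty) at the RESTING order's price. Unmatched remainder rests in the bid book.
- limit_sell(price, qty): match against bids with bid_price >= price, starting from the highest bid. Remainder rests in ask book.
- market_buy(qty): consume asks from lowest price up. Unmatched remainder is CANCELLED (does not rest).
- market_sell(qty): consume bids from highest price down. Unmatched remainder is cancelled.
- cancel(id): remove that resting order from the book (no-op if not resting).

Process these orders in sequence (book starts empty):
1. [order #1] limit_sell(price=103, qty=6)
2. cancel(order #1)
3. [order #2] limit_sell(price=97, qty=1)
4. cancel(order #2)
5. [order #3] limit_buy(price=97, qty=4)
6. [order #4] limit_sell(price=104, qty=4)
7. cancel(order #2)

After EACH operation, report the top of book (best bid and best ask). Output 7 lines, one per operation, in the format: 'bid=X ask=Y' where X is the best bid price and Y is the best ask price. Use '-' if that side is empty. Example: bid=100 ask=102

After op 1 [order #1] limit_sell(price=103, qty=6): fills=none; bids=[-] asks=[#1:6@103]
After op 2 cancel(order #1): fills=none; bids=[-] asks=[-]
After op 3 [order #2] limit_sell(price=97, qty=1): fills=none; bids=[-] asks=[#2:1@97]
After op 4 cancel(order #2): fills=none; bids=[-] asks=[-]
After op 5 [order #3] limit_buy(price=97, qty=4): fills=none; bids=[#3:4@97] asks=[-]
After op 6 [order #4] limit_sell(price=104, qty=4): fills=none; bids=[#3:4@97] asks=[#4:4@104]
After op 7 cancel(order #2): fills=none; bids=[#3:4@97] asks=[#4:4@104]

Answer: bid=- ask=103
bid=- ask=-
bid=- ask=97
bid=- ask=-
bid=97 ask=-
bid=97 ask=104
bid=97 ask=104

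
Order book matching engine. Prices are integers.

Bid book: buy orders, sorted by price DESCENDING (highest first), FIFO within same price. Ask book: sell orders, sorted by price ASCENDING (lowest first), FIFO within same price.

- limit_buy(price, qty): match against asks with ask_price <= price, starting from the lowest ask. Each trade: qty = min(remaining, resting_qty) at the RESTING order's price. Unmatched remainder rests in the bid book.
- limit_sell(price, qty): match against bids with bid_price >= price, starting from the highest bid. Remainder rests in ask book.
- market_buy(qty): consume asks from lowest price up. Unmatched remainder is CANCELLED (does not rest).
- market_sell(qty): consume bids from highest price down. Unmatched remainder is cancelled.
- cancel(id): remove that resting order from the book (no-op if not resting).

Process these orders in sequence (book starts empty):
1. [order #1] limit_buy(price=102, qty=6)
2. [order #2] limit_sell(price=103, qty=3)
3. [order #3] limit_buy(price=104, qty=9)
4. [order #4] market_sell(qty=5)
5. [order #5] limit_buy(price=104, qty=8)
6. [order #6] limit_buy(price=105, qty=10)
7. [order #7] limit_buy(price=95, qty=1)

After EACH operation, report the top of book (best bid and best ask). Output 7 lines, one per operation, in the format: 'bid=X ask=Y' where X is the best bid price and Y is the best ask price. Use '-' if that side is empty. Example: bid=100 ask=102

After op 1 [order #1] limit_buy(price=102, qty=6): fills=none; bids=[#1:6@102] asks=[-]
After op 2 [order #2] limit_sell(price=103, qty=3): fills=none; bids=[#1:6@102] asks=[#2:3@103]
After op 3 [order #3] limit_buy(price=104, qty=9): fills=#3x#2:3@103; bids=[#3:6@104 #1:6@102] asks=[-]
After op 4 [order #4] market_sell(qty=5): fills=#3x#4:5@104; bids=[#3:1@104 #1:6@102] asks=[-]
After op 5 [order #5] limit_buy(price=104, qty=8): fills=none; bids=[#3:1@104 #5:8@104 #1:6@102] asks=[-]
After op 6 [order #6] limit_buy(price=105, qty=10): fills=none; bids=[#6:10@105 #3:1@104 #5:8@104 #1:6@102] asks=[-]
After op 7 [order #7] limit_buy(price=95, qty=1): fills=none; bids=[#6:10@105 #3:1@104 #5:8@104 #1:6@102 #7:1@95] asks=[-]

Answer: bid=102 ask=-
bid=102 ask=103
bid=104 ask=-
bid=104 ask=-
bid=104 ask=-
bid=105 ask=-
bid=105 ask=-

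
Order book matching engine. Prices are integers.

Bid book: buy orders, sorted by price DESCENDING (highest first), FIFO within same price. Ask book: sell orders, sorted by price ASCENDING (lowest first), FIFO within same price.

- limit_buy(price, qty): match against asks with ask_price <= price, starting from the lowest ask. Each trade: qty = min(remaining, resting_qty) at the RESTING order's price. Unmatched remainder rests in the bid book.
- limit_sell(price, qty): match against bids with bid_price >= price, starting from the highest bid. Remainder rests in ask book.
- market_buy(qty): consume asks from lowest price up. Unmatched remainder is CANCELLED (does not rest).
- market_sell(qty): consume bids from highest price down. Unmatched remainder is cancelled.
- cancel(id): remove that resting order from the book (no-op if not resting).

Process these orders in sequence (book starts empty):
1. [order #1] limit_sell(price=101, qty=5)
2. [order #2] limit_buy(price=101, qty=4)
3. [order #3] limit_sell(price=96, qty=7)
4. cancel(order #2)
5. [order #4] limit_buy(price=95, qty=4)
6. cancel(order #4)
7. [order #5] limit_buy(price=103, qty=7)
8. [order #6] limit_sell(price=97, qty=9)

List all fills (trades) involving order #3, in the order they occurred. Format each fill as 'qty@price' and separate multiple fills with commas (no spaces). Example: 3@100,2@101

After op 1 [order #1] limit_sell(price=101, qty=5): fills=none; bids=[-] asks=[#1:5@101]
After op 2 [order #2] limit_buy(price=101, qty=4): fills=#2x#1:4@101; bids=[-] asks=[#1:1@101]
After op 3 [order #3] limit_sell(price=96, qty=7): fills=none; bids=[-] asks=[#3:7@96 #1:1@101]
After op 4 cancel(order #2): fills=none; bids=[-] asks=[#3:7@96 #1:1@101]
After op 5 [order #4] limit_buy(price=95, qty=4): fills=none; bids=[#4:4@95] asks=[#3:7@96 #1:1@101]
After op 6 cancel(order #4): fills=none; bids=[-] asks=[#3:7@96 #1:1@101]
After op 7 [order #5] limit_buy(price=103, qty=7): fills=#5x#3:7@96; bids=[-] asks=[#1:1@101]
After op 8 [order #6] limit_sell(price=97, qty=9): fills=none; bids=[-] asks=[#6:9@97 #1:1@101]

Answer: 7@96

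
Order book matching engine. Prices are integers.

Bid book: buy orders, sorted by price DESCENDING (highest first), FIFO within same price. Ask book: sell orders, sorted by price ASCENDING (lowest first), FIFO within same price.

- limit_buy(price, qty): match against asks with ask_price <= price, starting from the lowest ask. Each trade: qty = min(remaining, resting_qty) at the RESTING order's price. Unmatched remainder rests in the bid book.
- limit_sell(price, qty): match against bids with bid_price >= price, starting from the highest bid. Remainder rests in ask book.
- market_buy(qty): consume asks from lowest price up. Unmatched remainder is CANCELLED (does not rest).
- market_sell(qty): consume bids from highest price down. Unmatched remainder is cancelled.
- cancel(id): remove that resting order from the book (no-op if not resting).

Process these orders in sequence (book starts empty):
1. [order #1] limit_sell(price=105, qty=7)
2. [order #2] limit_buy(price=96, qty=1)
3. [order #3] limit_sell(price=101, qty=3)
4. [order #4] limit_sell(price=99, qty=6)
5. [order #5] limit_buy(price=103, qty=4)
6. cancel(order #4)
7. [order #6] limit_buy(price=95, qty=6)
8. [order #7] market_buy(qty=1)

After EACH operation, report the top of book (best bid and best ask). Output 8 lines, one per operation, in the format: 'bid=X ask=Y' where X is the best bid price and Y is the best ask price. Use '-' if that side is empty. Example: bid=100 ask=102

Answer: bid=- ask=105
bid=96 ask=105
bid=96 ask=101
bid=96 ask=99
bid=96 ask=99
bid=96 ask=101
bid=96 ask=101
bid=96 ask=101

Derivation:
After op 1 [order #1] limit_sell(price=105, qty=7): fills=none; bids=[-] asks=[#1:7@105]
After op 2 [order #2] limit_buy(price=96, qty=1): fills=none; bids=[#2:1@96] asks=[#1:7@105]
After op 3 [order #3] limit_sell(price=101, qty=3): fills=none; bids=[#2:1@96] asks=[#3:3@101 #1:7@105]
After op 4 [order #4] limit_sell(price=99, qty=6): fills=none; bids=[#2:1@96] asks=[#4:6@99 #3:3@101 #1:7@105]
After op 5 [order #5] limit_buy(price=103, qty=4): fills=#5x#4:4@99; bids=[#2:1@96] asks=[#4:2@99 #3:3@101 #1:7@105]
After op 6 cancel(order #4): fills=none; bids=[#2:1@96] asks=[#3:3@101 #1:7@105]
After op 7 [order #6] limit_buy(price=95, qty=6): fills=none; bids=[#2:1@96 #6:6@95] asks=[#3:3@101 #1:7@105]
After op 8 [order #7] market_buy(qty=1): fills=#7x#3:1@101; bids=[#2:1@96 #6:6@95] asks=[#3:2@101 #1:7@105]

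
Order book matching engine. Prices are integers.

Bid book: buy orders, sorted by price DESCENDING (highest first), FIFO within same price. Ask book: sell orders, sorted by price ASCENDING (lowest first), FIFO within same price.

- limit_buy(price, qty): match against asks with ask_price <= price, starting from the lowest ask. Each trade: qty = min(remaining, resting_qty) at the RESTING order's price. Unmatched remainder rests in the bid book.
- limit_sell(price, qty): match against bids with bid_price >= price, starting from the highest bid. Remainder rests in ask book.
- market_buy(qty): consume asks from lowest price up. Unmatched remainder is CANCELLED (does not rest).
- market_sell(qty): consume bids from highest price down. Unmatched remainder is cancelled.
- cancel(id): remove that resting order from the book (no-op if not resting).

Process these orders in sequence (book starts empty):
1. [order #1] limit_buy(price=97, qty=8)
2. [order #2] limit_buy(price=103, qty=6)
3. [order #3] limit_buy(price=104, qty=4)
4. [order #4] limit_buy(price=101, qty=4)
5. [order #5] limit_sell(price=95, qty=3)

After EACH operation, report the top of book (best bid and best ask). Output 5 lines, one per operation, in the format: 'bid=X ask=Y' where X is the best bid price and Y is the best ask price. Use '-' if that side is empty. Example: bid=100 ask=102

Answer: bid=97 ask=-
bid=103 ask=-
bid=104 ask=-
bid=104 ask=-
bid=104 ask=-

Derivation:
After op 1 [order #1] limit_buy(price=97, qty=8): fills=none; bids=[#1:8@97] asks=[-]
After op 2 [order #2] limit_buy(price=103, qty=6): fills=none; bids=[#2:6@103 #1:8@97] asks=[-]
After op 3 [order #3] limit_buy(price=104, qty=4): fills=none; bids=[#3:4@104 #2:6@103 #1:8@97] asks=[-]
After op 4 [order #4] limit_buy(price=101, qty=4): fills=none; bids=[#3:4@104 #2:6@103 #4:4@101 #1:8@97] asks=[-]
After op 5 [order #5] limit_sell(price=95, qty=3): fills=#3x#5:3@104; bids=[#3:1@104 #2:6@103 #4:4@101 #1:8@97] asks=[-]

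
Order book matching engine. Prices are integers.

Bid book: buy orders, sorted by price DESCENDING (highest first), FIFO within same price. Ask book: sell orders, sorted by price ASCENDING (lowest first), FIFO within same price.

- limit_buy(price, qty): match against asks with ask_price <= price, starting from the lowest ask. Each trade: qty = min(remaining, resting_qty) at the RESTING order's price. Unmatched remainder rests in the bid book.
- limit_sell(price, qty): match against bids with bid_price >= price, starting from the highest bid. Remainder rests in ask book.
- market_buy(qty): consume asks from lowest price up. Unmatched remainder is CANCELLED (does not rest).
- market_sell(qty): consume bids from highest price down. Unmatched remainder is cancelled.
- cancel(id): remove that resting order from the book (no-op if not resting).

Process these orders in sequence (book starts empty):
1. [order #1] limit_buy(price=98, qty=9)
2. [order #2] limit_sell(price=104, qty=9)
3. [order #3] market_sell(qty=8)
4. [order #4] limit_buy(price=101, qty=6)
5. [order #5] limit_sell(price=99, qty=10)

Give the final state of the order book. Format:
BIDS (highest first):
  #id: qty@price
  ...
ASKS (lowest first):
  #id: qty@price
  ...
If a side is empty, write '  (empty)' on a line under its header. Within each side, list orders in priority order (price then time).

After op 1 [order #1] limit_buy(price=98, qty=9): fills=none; bids=[#1:9@98] asks=[-]
After op 2 [order #2] limit_sell(price=104, qty=9): fills=none; bids=[#1:9@98] asks=[#2:9@104]
After op 3 [order #3] market_sell(qty=8): fills=#1x#3:8@98; bids=[#1:1@98] asks=[#2:9@104]
After op 4 [order #4] limit_buy(price=101, qty=6): fills=none; bids=[#4:6@101 #1:1@98] asks=[#2:9@104]
After op 5 [order #5] limit_sell(price=99, qty=10): fills=#4x#5:6@101; bids=[#1:1@98] asks=[#5:4@99 #2:9@104]

Answer: BIDS (highest first):
  #1: 1@98
ASKS (lowest first):
  #5: 4@99
  #2: 9@104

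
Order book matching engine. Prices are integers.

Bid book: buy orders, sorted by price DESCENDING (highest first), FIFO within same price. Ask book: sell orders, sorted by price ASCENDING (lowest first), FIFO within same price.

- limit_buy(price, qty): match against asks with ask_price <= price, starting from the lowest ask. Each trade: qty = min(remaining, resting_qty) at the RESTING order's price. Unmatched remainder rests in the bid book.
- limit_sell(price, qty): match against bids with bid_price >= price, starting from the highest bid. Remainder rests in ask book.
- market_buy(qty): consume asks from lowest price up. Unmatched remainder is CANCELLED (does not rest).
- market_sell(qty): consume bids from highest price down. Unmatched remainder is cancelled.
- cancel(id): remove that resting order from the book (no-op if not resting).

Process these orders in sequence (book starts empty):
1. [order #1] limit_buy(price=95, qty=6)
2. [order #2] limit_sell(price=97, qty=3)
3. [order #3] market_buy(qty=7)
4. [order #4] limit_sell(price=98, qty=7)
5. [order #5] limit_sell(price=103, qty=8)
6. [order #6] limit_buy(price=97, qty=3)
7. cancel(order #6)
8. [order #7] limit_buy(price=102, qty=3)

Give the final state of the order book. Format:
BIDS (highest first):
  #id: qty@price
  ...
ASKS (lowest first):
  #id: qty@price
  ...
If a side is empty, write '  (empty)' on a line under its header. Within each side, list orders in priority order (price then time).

Answer: BIDS (highest first):
  #1: 6@95
ASKS (lowest first):
  #4: 4@98
  #5: 8@103

Derivation:
After op 1 [order #1] limit_buy(price=95, qty=6): fills=none; bids=[#1:6@95] asks=[-]
After op 2 [order #2] limit_sell(price=97, qty=3): fills=none; bids=[#1:6@95] asks=[#2:3@97]
After op 3 [order #3] market_buy(qty=7): fills=#3x#2:3@97; bids=[#1:6@95] asks=[-]
After op 4 [order #4] limit_sell(price=98, qty=7): fills=none; bids=[#1:6@95] asks=[#4:7@98]
After op 5 [order #5] limit_sell(price=103, qty=8): fills=none; bids=[#1:6@95] asks=[#4:7@98 #5:8@103]
After op 6 [order #6] limit_buy(price=97, qty=3): fills=none; bids=[#6:3@97 #1:6@95] asks=[#4:7@98 #5:8@103]
After op 7 cancel(order #6): fills=none; bids=[#1:6@95] asks=[#4:7@98 #5:8@103]
After op 8 [order #7] limit_buy(price=102, qty=3): fills=#7x#4:3@98; bids=[#1:6@95] asks=[#4:4@98 #5:8@103]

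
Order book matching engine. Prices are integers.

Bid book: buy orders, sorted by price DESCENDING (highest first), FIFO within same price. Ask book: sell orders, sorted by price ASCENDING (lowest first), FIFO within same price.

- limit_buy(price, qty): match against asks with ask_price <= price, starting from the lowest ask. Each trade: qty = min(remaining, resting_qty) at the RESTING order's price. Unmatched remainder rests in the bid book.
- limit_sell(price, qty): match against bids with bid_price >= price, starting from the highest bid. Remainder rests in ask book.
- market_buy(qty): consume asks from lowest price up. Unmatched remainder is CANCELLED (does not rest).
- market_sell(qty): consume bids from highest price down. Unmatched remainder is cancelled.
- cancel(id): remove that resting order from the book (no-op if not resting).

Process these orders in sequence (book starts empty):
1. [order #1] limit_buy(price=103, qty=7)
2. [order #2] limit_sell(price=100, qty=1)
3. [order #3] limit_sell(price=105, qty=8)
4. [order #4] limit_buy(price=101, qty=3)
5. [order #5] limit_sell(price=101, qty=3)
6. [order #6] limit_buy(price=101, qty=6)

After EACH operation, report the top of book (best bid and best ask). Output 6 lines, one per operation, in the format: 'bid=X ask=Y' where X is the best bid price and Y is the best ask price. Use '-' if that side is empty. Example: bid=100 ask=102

Answer: bid=103 ask=-
bid=103 ask=-
bid=103 ask=105
bid=103 ask=105
bid=103 ask=105
bid=103 ask=105

Derivation:
After op 1 [order #1] limit_buy(price=103, qty=7): fills=none; bids=[#1:7@103] asks=[-]
After op 2 [order #2] limit_sell(price=100, qty=1): fills=#1x#2:1@103; bids=[#1:6@103] asks=[-]
After op 3 [order #3] limit_sell(price=105, qty=8): fills=none; bids=[#1:6@103] asks=[#3:8@105]
After op 4 [order #4] limit_buy(price=101, qty=3): fills=none; bids=[#1:6@103 #4:3@101] asks=[#3:8@105]
After op 5 [order #5] limit_sell(price=101, qty=3): fills=#1x#5:3@103; bids=[#1:3@103 #4:3@101] asks=[#3:8@105]
After op 6 [order #6] limit_buy(price=101, qty=6): fills=none; bids=[#1:3@103 #4:3@101 #6:6@101] asks=[#3:8@105]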